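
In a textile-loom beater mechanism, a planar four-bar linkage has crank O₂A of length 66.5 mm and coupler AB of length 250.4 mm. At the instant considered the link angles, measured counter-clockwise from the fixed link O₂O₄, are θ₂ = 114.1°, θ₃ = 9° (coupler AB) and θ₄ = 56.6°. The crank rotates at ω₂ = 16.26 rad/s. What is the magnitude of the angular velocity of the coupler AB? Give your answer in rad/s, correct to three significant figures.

4.93

ω₂ = 16.26 rad/s
Differentiating the loop-closure r₂e^{iθ₂}+r₃e^{iθ₃}=r₁+r₄e^{iθ₄} gives r₂ω₂e^{iθ₂}+r₃ω₃e^{iθ₃}=r₄ω₄e^{iθ₄}.
Eliminating the other unknown: ω₃ = r₂ω₂ sin(θ₄−θ₂) / [r₃ sin(θ₃−θ₄)].
Numerator sine = -0.84339; denominator sine = -0.73846.
Result = 0.0665·16.26·(-0.84339) / (0.2504·(-0.73846)) = +4.9319 rad/s; magnitude 4.9319 rad/s.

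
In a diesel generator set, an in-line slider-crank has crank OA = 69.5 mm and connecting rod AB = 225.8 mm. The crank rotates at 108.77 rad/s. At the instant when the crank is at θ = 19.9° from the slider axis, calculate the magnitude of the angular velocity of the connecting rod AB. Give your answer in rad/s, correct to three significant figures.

31.7

ω = 108.8 rad/s
The rod makes angle φ with the slider axis where L sinφ = r sinθ; differentiating, L cosφ·φ̇ = r ω cosθ.
L cosφ = √(L² − r² sin²θ) = 0.22456 m.
|ω_rod| = r ω |cosθ| / √(L² − r² sin²θ) = 0.0695·108.8·0.94029/0.22456 = 31.654 rad/s.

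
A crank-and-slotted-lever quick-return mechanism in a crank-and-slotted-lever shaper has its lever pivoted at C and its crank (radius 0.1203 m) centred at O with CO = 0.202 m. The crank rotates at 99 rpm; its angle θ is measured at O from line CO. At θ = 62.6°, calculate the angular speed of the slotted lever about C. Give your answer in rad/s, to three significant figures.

3.43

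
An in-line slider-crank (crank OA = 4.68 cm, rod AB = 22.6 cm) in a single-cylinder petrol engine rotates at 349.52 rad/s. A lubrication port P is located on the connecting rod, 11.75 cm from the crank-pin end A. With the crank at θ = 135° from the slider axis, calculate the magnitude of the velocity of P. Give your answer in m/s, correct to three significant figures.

12.0

ω = 349.5 rad/s.  Crank-pin speed |V_A| = rω = 16.358 m/s, perpendicular to OA.
Rod angle: sinφ = −(r/L) sinθ ⇒ φ = -8.420°; ω_rod = −rω cosθ/√(L²−r²sin²θ) = +51.737 rad/s.
V_P = V_A + ω_rod × AP, with AP = 0.1175 m along the rod.
Components: V_Px = −rω sinθ − a·ω_rod·sinφ = -10.676 m/s;  V_Py = rω cosθ + a·ω_rod·cosφ = -5.553 m/s.
|V_P| = √(V_Px² + V_Py²) = 12.034 m/s.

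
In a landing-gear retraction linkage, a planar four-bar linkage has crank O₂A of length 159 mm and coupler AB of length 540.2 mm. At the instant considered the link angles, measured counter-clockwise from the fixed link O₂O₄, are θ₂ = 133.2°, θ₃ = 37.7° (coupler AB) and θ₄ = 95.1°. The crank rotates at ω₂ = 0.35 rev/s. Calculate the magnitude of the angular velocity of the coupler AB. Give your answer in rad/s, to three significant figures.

0.474

ω₂ = 2.199 rad/s (from 0.35 rev/s).
Differentiating the loop-closure r₂e^{iθ₂}+r₃e^{iθ₃}=r₁+r₄e^{iθ₄} gives r₂ω₂e^{iθ₂}+r₃ω₃e^{iθ₃}=r₄ω₄e^{iθ₄}.
Eliminating the other unknown: ω₃ = r₂ω₂ sin(θ₄−θ₂) / [r₃ sin(θ₃−θ₄)].
Numerator sine = -0.61704; denominator sine = -0.84245.
Result = 0.159·2.199·(-0.61704) / (0.5402·(-0.84245)) = +0.47408 rad/s; magnitude 0.47408 rad/s.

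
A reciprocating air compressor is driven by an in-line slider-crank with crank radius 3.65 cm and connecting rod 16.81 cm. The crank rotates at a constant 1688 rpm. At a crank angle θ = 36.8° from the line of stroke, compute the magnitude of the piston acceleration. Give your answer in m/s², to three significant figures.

ω = 2π·1688/60 = 176.8 rad/s
x(θ) = r cosθ + √(L² − r² sin²θ); with ω constant, a = ω²·d²x/dθ².
d²x/dθ² = −r cosθ − r²(cos2θ)/√u − r⁴ sin²2θ/(4u^{3/2}),  u = L² − r² sin²θ = 0.0277796 m².
Substituting r = 0.0365 m, L = 0.1681 m, θ = 36.8°: d²x/dθ² = -0.031572 m.
a = ω²·d²x/dθ² = (176.8)²·(-0.031572) = -986.51 m/s²;  |a| = 986.51 m/s².

987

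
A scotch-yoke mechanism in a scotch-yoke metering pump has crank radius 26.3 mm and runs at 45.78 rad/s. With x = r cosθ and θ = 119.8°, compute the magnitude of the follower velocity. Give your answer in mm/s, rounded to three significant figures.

ω = 45.78 rad/s
x = r cosθ ⇒ ẋ = −rω sinθ.
|v| = rω|sinθ| = 0.0263·45.78·|sin 119.8°| = 1.0448 m/s = 1044.8 mm/s.

1040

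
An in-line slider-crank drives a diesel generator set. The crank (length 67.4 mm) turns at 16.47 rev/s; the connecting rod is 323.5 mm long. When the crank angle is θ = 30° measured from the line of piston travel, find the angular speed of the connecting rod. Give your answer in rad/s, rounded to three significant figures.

ω = 103.5 rad/s (converted from 16.47 rev/s).
The rod makes angle φ with the slider axis where L sinφ = r sinθ; differentiating, L cosφ·φ̇ = r ω cosθ.
L cosφ = √(L² − r² sin²θ) = 0.32174 m.
|ω_rod| = r ω |cosθ| / √(L² − r² sin²θ) = 0.0674·103.5·0.86603/0.32174 = 18.774 rad/s.

18.8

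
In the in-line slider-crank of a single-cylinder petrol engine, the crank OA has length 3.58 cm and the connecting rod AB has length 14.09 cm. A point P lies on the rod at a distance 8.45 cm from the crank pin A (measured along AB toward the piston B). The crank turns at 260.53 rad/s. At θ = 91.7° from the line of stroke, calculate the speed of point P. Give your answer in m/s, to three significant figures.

ω = 260.5 rad/s.  Crank-pin speed |V_A| = rω = 9.327 m/s, perpendicular to OA.
Rod angle: sinφ = −(r/L) sinθ ⇒ φ = -14.713°; ω_rod = −rω cosθ/√(L²−r²sin²θ) = +2.0303 rad/s.
V_P = V_A + ω_rod × AP, with AP = 0.0845 m along the rod.
Components: V_Px = −rω sinθ − a·ω_rod·sinφ = -9.2793 m/s;  V_Py = rω cosθ + a·ω_rod·cosφ = -0.11076 m/s.
|V_P| = √(V_Px² + V_Py²) = 9.28 m/s.

9.28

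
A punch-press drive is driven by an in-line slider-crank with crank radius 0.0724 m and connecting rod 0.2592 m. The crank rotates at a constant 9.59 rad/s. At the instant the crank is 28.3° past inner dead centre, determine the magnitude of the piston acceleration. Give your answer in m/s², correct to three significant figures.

ω = 9.59 rad/s
x(θ) = r cosθ + √(L² − r² sin²θ); with ω constant, a = ω²·d²x/dθ².
d²x/dθ² = −r cosθ − r²(cos2θ)/√u − r⁴ sin²2θ/(4u^{3/2}),  u = L² − r² sin²θ = 0.0660065 m².
Substituting r = 0.0724 m, L = 0.2592 m, θ = 28.3°: d²x/dθ² = -0.07526 m.
a = ω²·d²x/dθ² = (9.59)²·(-0.07526) = -6.9215 m/s²;  |a| = 6.9215 m/s².

6.92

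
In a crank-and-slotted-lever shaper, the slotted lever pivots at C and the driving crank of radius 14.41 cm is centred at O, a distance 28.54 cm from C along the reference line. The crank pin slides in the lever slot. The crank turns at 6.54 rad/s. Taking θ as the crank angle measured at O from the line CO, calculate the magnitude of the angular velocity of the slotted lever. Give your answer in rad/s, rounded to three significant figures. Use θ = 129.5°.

0.707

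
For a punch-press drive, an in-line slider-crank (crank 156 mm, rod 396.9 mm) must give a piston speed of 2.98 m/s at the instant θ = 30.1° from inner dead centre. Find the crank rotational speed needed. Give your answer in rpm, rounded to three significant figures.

For an in-line slider-crank, |v_piston| = rω|sinθ|·[1 + r cosθ/√(L² − r² sin²θ)].
With r = 0.156 m, L = 0.3969 m, θ = 30.1°: the bracketed kinematic factor |dx/dθ| = 0.10537 m.
ω = v/|dx/dθ| = 2.98/0.10537 = 28.281 rad/s.
N = 60ω/(2π) = 270.06 rpm.

270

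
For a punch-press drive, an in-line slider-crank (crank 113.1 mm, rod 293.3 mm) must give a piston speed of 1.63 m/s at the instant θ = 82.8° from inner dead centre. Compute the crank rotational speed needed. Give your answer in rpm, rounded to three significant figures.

132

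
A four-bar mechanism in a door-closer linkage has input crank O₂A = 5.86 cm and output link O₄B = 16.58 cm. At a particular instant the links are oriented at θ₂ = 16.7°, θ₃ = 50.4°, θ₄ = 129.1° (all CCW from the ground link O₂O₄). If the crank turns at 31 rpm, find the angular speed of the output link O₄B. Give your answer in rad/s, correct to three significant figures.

0.649

ω₂ = 3.246 rad/s (from 31 rpm).
Differentiating the loop-closure r₂e^{iθ₂}+r₃e^{iθ₃}=r₁+r₄e^{iθ₄} gives r₂ω₂e^{iθ₂}+r₃ω₃e^{iθ₃}=r₄ω₄e^{iθ₄}.
Eliminating the other unknown: ω₄ = r₂ω₂ sin(θ₂−θ₃) / [r₄ sin(θ₄−θ₃)].
Numerator sine = -0.55484; denominator sine = +0.98061.
Result = 0.0586·3.246·(-0.55484) / (0.1658·(+0.98061)) = -0.6492 rad/s; magnitude 0.6492 rad/s.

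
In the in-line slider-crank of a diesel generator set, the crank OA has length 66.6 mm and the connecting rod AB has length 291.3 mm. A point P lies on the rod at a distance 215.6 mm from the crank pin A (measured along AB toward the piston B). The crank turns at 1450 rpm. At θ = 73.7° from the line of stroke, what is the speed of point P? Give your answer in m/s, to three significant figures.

ω = 151.8 rad/s.  Crank-pin speed |V_A| = rω = 10.113 m/s, perpendicular to OA.
Rod angle: sinφ = −(r/L) sinθ ⇒ φ = -12.676°; ω_rod = −rω cosθ/√(L²−r²sin²θ) = -9.9871 rad/s.
V_P = V_A + ω_rod × AP, with AP = 0.2156 m along the rod.
Components: V_Px = −rω sinθ − a·ω_rod·sinφ = -10.179 m/s;  V_Py = rω cosθ + a·ω_rod·cosφ = +0.73759 m/s.
|V_P| = √(V_Px² + V_Py²) = 10.205 m/s.

10.2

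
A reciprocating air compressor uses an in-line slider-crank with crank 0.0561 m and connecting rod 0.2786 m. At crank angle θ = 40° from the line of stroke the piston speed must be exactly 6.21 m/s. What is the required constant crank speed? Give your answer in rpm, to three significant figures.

1420

For an in-line slider-crank, |v_piston| = rω|sinθ|·[1 + r cosθ/√(L² − r² sin²θ)].
With r = 0.0561 m, L = 0.2786 m, θ = 40°: the bracketed kinematic factor |dx/dθ| = 0.04167 m.
ω = v/|dx/dθ| = 6.21/0.04167 = 149.03 rad/s.
N = 60ω/(2π) = 1423.1 rpm.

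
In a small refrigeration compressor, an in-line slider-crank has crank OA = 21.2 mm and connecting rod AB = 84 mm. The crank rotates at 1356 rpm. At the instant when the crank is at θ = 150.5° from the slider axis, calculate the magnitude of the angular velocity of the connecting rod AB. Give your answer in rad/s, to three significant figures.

31.4

ω = 142 rad/s (converted from 1356 rpm).
The rod makes angle φ with the slider axis where L sinφ = r sinθ; differentiating, L cosφ·φ̇ = r ω cosθ.
L cosφ = √(L² − r² sin²θ) = 0.083349 m.
|ω_rod| = r ω |cosθ| / √(L² − r² sin²θ) = 0.0212·142·0.87036/0.083349 = 31.436 rad/s.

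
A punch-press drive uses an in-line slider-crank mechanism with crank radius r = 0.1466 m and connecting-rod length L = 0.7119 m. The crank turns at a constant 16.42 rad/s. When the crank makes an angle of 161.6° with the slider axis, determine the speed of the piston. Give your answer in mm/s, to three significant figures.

611

ω = 16.42 rad/s
For an in-line slider-crank, x = r cosθ + √(L² − r² sin²θ), so v = −rω sinθ·[1 + r cosθ/√(L² − r² sin²θ)].
With r = 0.1466 m, L = 0.7119 m, θ = 161.6°: √(L² − r² sin²θ) = 0.71039 m.
v = −0.1466·16.42·0.31565·[1 + 0.1466·-0.94888/0.71039] = -0.61104 m/s.
|v| = 0.61104 m/s = 611.04 mm/s.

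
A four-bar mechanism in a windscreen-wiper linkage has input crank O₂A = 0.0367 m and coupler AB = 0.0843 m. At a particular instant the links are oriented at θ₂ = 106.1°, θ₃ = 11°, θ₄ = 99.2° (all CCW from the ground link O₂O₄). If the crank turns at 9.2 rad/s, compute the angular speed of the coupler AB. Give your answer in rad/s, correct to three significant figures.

0.481

ω₂ = 9.2 rad/s
Differentiating the loop-closure r₂e^{iθ₂}+r₃e^{iθ₃}=r₁+r₄e^{iθ₄} gives r₂ω₂e^{iθ₂}+r₃ω₃e^{iθ₃}=r₄ω₄e^{iθ₄}.
Eliminating the other unknown: ω₃ = r₂ω₂ sin(θ₄−θ₂) / [r₃ sin(θ₃−θ₄)].
Numerator sine = -0.12014; denominator sine = -0.99951.
Result = 0.0367·9.2·(-0.12014) / (0.0843·(-0.99951)) = +0.48141 rad/s; magnitude 0.48141 rad/s.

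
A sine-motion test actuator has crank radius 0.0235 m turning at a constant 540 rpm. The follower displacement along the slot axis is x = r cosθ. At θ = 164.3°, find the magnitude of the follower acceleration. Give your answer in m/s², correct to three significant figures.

ω = 56.55 rad/s (from 540 rpm).
x = r cosθ ⇒ ẍ = −rω² cosθ (ω constant).
|a| = rω²|cosθ| = 0.0235·(56.55)²·|cos 164.3°| = 72.344 m/s².

72.3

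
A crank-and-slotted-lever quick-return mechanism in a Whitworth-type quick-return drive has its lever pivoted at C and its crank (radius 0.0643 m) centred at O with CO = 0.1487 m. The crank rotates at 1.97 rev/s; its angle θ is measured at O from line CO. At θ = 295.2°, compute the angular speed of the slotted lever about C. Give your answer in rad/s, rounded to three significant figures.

ω = 12.38 rad/s (from 1.97 rev/s).
Crank pin A relative to C: A = (d + r cosθ, r sinθ); lever angle φ = atan2(r sinθ, d + r cosθ).
Differentiating tanφ: φ̇ = rω(d cosθ + r)/(d² + r² + 2dr cosθ).
d² + r² + 2dr cosθ = |CA|² = 0.0343883 m²;  d cosθ + r = +0.12761 m.
|ω_lever| = |0.0643·12.38·+0.12761| / 0.0343883 = 2.9535 rad/s.

2.95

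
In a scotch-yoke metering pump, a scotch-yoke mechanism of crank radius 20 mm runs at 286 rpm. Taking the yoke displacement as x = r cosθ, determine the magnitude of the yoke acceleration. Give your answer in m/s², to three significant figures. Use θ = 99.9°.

ω = 29.95 rad/s (from 286 rpm).
x = r cosθ ⇒ ẍ = −rω² cosθ (ω constant).
|a| = rω²|cosθ| = 0.02·(29.95)²·|cos 99.9°| = 3.0844 m/s².

3.08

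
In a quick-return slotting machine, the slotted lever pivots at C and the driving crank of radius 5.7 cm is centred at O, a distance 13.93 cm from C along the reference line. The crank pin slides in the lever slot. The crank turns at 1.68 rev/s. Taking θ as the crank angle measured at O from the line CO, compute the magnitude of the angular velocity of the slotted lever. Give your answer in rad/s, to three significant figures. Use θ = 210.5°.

4.23

ω = 10.56 rad/s (from 1.68 rev/s).
Crank pin A relative to C: A = (d + r cosθ, r sinθ); lever angle φ = atan2(r sinθ, d + r cosθ).
Differentiating tanφ: φ̇ = rω(d cosθ + r)/(d² + r² + 2dr cosθ).
d² + r² + 2dr cosθ = |CA|² = 0.00897065 m²;  d cosθ + r = -0.063025 m.
|ω_lever| = |0.057·10.56·-0.063025| / 0.00897065 = 4.2272 rad/s.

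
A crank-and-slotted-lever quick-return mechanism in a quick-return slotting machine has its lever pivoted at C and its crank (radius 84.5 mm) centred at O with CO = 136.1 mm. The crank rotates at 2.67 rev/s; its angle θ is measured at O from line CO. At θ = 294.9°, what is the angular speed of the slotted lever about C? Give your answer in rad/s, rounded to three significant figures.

5.69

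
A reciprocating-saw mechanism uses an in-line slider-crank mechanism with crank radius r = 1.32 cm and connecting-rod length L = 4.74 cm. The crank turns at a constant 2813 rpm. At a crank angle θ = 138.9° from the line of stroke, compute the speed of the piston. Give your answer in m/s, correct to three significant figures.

2.01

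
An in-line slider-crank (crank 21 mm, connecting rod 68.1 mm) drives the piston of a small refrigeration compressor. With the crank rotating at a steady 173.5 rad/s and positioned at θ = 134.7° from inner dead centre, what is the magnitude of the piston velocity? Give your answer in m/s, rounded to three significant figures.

ω = 173.5 rad/s
For an in-line slider-crank, x = r cosθ + √(L² − r² sin²θ), so v = −rω sinθ·[1 + r cosθ/√(L² − r² sin²θ)].
With r = 0.021 m, L = 0.0681 m, θ = 134.7°: √(L² − r² sin²θ) = 0.066444 m.
v = −0.021·173.5·0.71080·[1 + 0.021·-0.70339/0.066444] = -2.0141 m/s.
|v| = 2.0141 m/s.

2.01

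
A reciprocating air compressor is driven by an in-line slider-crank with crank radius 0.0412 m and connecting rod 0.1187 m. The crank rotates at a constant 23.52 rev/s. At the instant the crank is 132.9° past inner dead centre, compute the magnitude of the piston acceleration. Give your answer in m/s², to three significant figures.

626

ω = 2π·23.5 = 147.8 rad/s
x(θ) = r cosθ + √(L² − r² sin²θ); with ω constant, a = ω²·d²x/dθ².
d²x/dθ² = −r cosθ − r²(cos2θ)/√u − r⁴ sin²2θ/(4u^{3/2}),  u = L² − r² sin²θ = 0.0131788 m².
Substituting r = 0.0412 m, L = 0.1187 m, θ = 132.9°: d²x/dθ² = +0.028655 m.
a = ω²·d²x/dθ² = (147.8)²·(+0.028655) = +625.8 m/s²;  |a| = 625.8 m/s².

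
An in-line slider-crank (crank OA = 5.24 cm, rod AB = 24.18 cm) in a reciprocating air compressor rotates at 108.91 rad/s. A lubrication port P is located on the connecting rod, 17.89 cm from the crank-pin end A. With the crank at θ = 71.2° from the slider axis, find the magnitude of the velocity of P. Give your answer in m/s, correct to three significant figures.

5.71

ω = 108.9 rad/s.  Crank-pin speed |V_A| = rω = 5.7069 m/s, perpendicular to OA.
Rod angle: sinφ = −(r/L) sinθ ⇒ φ = -11.838°; ω_rod = −rω cosθ/√(L²−r²sin²θ) = -7.7713 rad/s.
V_P = V_A + ω_rod × AP, with AP = 0.1789 m along the rod.
Components: V_Px = −rω sinθ − a·ω_rod·sinφ = -5.6876 m/s;  V_Py = rω cosθ + a·ω_rod·cosφ = +0.47842 m/s.
|V_P| = √(V_Px² + V_Py²) = 5.7077 m/s.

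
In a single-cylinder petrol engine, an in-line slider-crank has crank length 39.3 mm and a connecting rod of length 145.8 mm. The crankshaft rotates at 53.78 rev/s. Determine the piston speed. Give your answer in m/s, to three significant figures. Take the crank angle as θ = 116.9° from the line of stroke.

ω = 2π·53.8 = 337.9 rad/s
For an in-line slider-crank, x = r cosθ + √(L² − r² sin²θ), so v = −rω sinθ·[1 + r cosθ/√(L² − r² sin²θ)].
With r = 0.0393 m, L = 0.1458 m, θ = 116.9°: √(L² − r² sin²θ) = 0.14152 m.
v = −0.0393·337.9·0.89180·[1 + 0.0393·-0.45243/0.14152] = -10.355 m/s.
|v| = 10.355 m/s.

10.4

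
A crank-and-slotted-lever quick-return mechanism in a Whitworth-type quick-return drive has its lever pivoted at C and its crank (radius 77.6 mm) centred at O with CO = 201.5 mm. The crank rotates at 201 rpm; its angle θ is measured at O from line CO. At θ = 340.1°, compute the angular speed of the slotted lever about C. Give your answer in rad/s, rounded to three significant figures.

5.74

ω = 21.05 rad/s (from 201 rpm).
Crank pin A relative to C: A = (d + r cosθ, r sinθ); lever angle φ = atan2(r sinθ, d + r cosθ).
Differentiating tanφ: φ̇ = rω(d cosθ + r)/(d² + r² + 2dr cosθ).
d² + r² + 2dr cosθ = |CA|² = 0.0760295 m²;  d cosθ + r = +0.26707 m.
|ω_lever| = |0.0776·21.05·+0.26707| / 0.0760295 = 5.7375 rad/s.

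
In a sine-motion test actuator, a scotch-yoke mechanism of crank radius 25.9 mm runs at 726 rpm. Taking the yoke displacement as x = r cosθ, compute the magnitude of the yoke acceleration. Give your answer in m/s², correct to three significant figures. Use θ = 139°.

113

ω = 76.03 rad/s (from 726 rpm).
x = r cosθ ⇒ ẍ = −rω² cosθ (ω constant).
|a| = rω²|cosθ| = 0.0259·(76.03)²·|cos 139°| = 112.98 m/s².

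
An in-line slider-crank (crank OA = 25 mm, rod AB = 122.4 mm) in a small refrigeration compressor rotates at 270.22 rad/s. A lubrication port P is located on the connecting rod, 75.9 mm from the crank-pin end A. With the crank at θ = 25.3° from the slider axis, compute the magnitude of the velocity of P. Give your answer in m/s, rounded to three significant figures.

ω = 270.2 rad/s.  Crank-pin speed |V_A| = rω = 6.7555 m/s, perpendicular to OA.
Rod angle: sinφ = −(r/L) sinθ ⇒ φ = -5.008°; ω_rod = −rω cosθ/√(L²−r²sin²θ) = -50.089 rad/s.
V_P = V_A + ω_rod × AP, with AP = 0.0759 m along the rod.
Components: V_Px = −rω sinθ − a·ω_rod·sinφ = -3.2189 m/s;  V_Py = rω cosθ + a·ω_rod·cosφ = +2.3203 m/s.
|V_P| = √(V_Px² + V_Py²) = 3.968 m/s.

3.97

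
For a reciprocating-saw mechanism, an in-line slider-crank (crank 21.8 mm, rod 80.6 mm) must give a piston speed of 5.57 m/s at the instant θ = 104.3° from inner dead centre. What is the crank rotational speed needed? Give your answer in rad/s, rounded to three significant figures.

283

For an in-line slider-crank, |v_piston| = rω|sinθ|·[1 + r cosθ/√(L² − r² sin²θ)].
With r = 0.0218 m, L = 0.0806 m, θ = 104.3°: the bracketed kinematic factor |dx/dθ| = 0.019662 m.
ω = v/|dx/dθ| = 5.57/0.019662 = 283.29 rad/s.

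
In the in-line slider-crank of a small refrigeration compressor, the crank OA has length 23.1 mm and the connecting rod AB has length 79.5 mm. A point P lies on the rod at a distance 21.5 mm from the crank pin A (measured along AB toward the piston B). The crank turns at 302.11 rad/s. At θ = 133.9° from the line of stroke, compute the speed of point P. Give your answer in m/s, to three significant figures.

ω = 302.1 rad/s.  Crank-pin speed |V_A| = rω = 6.9787 m/s, perpendicular to OA.
Rod angle: sinφ = −(r/L) sinθ ⇒ φ = -12.085°; ω_rod = −rω cosθ/√(L²−r²sin²θ) = +62.248 rad/s.
V_P = V_A + ω_rod × AP, with AP = 0.0215 m along the rod.
Components: V_Px = −rω sinθ − a·ω_rod·sinφ = -4.7483 m/s;  V_Py = rω cosθ + a·ω_rod·cosφ = -3.5304 m/s.
|V_P| = √(V_Px² + V_Py²) = 5.917 m/s.

5.92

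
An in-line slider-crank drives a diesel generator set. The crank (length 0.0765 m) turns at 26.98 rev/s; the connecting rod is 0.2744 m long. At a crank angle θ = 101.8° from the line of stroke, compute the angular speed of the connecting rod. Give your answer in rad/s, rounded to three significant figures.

10.0

ω = 169.5 rad/s (converted from 26.98 rev/s).
The rod makes angle φ with the slider axis where L sinφ = r sinθ; differentiating, L cosφ·φ̇ = r ω cosθ.
L cosφ = √(L² − r² sin²θ) = 0.26398 m.
|ω_rod| = r ω |cosθ| / √(L² − r² sin²θ) = 0.0765·169.5·0.20450/0.26398 = 10.046 rad/s.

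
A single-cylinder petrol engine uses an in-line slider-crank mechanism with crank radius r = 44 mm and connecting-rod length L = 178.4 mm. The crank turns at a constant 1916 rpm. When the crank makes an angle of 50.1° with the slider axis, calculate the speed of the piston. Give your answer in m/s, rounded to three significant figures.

7.86

ω = 2π·1916/60 = 200.6 rad/s
For an in-line slider-crank, x = r cosθ + √(L² − r² sin²θ), so v = −rω sinθ·[1 + r cosθ/√(L² − r² sin²θ)].
With r = 0.044 m, L = 0.1784 m, θ = 50.1°: √(L² − r² sin²θ) = 0.17518 m.
v = −0.044·200.6·0.76717·[1 + 0.044·0.64145/0.17518] = -7.864 m/s.
|v| = 7.864 m/s.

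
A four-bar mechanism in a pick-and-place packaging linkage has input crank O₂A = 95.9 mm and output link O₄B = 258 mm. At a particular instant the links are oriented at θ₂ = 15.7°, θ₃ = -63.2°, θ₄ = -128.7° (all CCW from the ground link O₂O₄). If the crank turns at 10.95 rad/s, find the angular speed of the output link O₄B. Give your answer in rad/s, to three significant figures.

ω₂ = 10.95 rad/s
Differentiating the loop-closure r₂e^{iθ₂}+r₃e^{iθ₃}=r₁+r₄e^{iθ₄} gives r₂ω₂e^{iθ₂}+r₃ω₃e^{iθ₃}=r₄ω₄e^{iθ₄}.
Eliminating the other unknown: ω₄ = r₂ω₂ sin(θ₂−θ₃) / [r₄ sin(θ₄−θ₃)].
Numerator sine = +0.98129; denominator sine = -0.90996.
Result = 0.0959·10.95·(+0.98129) / (0.258·(-0.90996)) = -4.3892 rad/s; magnitude 4.3892 rad/s.

4.39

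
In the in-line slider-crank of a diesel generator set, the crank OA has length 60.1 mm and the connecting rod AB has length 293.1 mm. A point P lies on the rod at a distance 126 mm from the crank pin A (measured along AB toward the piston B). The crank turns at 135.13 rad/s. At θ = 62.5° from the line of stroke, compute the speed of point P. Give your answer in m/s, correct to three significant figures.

7.80

ω = 135.1 rad/s.  Crank-pin speed |V_A| = rω = 8.1213 m/s, perpendicular to OA.
Rod angle: sinφ = −(r/L) sinθ ⇒ φ = -10.479°; ω_rod = −rω cosθ/√(L²−r²sin²θ) = -13.011 rad/s.
V_P = V_A + ω_rod × AP, with AP = 0.126 m along the rod.
Components: V_Px = −rω sinθ − a·ω_rod·sinφ = -7.5019 m/s;  V_Py = rω cosθ + a·ω_rod·cosφ = +2.1379 m/s.
|V_P| = √(V_Px² + V_Py²) = 7.8006 m/s.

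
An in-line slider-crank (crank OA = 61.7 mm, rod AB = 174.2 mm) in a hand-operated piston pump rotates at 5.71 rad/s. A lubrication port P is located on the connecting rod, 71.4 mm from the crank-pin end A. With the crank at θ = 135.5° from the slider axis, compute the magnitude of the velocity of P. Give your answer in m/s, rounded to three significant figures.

0.266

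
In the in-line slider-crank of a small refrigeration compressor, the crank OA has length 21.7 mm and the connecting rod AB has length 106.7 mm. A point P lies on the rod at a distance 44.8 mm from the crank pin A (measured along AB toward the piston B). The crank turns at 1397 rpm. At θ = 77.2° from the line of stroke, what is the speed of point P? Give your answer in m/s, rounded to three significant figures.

ω = 146.3 rad/s.  Crank-pin speed |V_A| = rω = 3.1746 m/s, perpendicular to OA.
Rod angle: sinφ = −(r/L) sinθ ⇒ φ = -11.439°; ω_rod = −rω cosθ/√(L²−r²sin²θ) = -6.7252 rad/s.
V_P = V_A + ω_rod × AP, with AP = 0.0448 m along the rod.
Components: V_Px = −rω sinθ − a·ω_rod·sinφ = -3.1554 m/s;  V_Py = rω cosθ + a·ω_rod·cosφ = +0.40802 m/s.
|V_P| = √(V_Px² + V_Py²) = 3.1817 m/s.

3.18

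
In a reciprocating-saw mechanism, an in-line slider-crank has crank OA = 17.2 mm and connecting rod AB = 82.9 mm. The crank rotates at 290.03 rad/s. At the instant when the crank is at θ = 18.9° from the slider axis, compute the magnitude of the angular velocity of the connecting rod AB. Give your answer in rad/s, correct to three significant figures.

ω = 290 rad/s
The rod makes angle φ with the slider axis where L sinφ = r sinθ; differentiating, L cosφ·φ̇ = r ω cosθ.
L cosφ = √(L² − r² sin²θ) = 0.082713 m.
|ω_rod| = r ω |cosθ| / √(L² − r² sin²θ) = 0.0172·290·0.94609/0.082713 = 57.06 rad/s.

57.1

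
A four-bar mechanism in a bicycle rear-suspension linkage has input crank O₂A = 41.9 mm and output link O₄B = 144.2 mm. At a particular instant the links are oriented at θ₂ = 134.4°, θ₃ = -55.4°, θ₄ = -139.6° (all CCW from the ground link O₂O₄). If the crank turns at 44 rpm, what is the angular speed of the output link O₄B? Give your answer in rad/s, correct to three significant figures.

0.229

ω₂ = 4.608 rad/s (from 44 rpm).
Differentiating the loop-closure r₂e^{iθ₂}+r₃e^{iθ₃}=r₁+r₄e^{iθ₄} gives r₂ω₂e^{iθ₂}+r₃ω₃e^{iθ₃}=r₄ω₄e^{iθ₄}.
Eliminating the other unknown: ω₄ = r₂ω₂ sin(θ₂−θ₃) / [r₄ sin(θ₄−θ₃)].
Numerator sine = -0.17021; denominator sine = -0.99488.
Result = 0.0419·4.608·(-0.17021) / (0.1442·(-0.99488)) = +0.22906 rad/s; magnitude 0.22906 rad/s.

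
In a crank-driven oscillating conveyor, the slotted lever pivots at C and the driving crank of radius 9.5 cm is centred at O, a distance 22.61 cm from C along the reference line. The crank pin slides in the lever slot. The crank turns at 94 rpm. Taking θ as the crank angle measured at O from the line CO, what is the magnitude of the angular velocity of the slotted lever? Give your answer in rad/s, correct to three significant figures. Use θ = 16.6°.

2.88

ω = 9.844 rad/s (from 94 rpm).
Crank pin A relative to C: A = (d + r cosθ, r sinθ); lever angle φ = atan2(r sinθ, d + r cosθ).
Differentiating tanφ: φ̇ = rω(d cosθ + r)/(d² + r² + 2dr cosθ).
d² + r² + 2dr cosθ = |CA|² = 0.101315 m²;  d cosθ + r = +0.31168 m.
|ω_lever| = |0.095·9.844·+0.31168| / 0.101315 = 2.8768 rad/s.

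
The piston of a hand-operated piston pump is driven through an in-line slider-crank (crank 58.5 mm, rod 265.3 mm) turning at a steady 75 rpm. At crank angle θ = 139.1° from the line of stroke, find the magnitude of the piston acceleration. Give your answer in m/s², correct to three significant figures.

2.60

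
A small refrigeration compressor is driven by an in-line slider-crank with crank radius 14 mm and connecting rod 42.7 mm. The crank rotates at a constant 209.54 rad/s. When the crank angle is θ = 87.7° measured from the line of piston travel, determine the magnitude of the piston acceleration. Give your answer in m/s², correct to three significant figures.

ω = 209.5 rad/s
x(θ) = r cosθ + √(L² − r² sin²θ); with ω constant, a = ω²·d²x/dθ².
d²x/dθ² = −r cosθ − r²(cos2θ)/√u − r⁴ sin²2θ/(4u^{3/2}),  u = L² − r² sin²θ = 0.00162761 m².
Substituting r = 0.014 m, L = 0.0427 m, θ = 87.7°: d²x/dθ² = +0.0042798 m.
a = ω²·d²x/dθ² = (209.5)²·(+0.0042798) = +187.91 m/s²;  |a| = 187.91 m/s².

188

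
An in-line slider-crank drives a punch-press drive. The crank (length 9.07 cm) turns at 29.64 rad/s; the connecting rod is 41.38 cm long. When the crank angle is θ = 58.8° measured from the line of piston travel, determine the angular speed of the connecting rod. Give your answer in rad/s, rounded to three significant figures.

3.43

ω = 29.64 rad/s
The rod makes angle φ with the slider axis where L sinφ = r sinθ; differentiating, L cosφ·φ̇ = r ω cosθ.
L cosφ = √(L² − r² sin²θ) = 0.40646 m.
|ω_rod| = r ω |cosθ| / √(L² − r² sin²θ) = 0.0907·29.64·0.51803/0.40646 = 3.4262 rad/s.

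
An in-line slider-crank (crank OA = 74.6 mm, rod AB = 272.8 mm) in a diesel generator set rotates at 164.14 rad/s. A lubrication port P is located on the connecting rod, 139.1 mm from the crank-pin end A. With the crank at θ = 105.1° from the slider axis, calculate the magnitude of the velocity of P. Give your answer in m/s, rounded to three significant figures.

ω = 164.1 rad/s.  Crank-pin speed |V_A| = rω = 12.245 m/s, perpendicular to OA.
Rod angle: sinφ = −(r/L) sinθ ⇒ φ = -15.309°; ω_rod = −rω cosθ/√(L²−r²sin²θ) = +12.123 rad/s.
V_P = V_A + ω_rod × AP, with AP = 0.1391 m along the rod.
Components: V_Px = −rω sinθ − a·ω_rod·sinφ = -11.377 m/s;  V_Py = rω cosθ + a·ω_rod·cosφ = -1.5633 m/s.
|V_P| = √(V_Px² + V_Py²) = 11.484 m/s.

11.5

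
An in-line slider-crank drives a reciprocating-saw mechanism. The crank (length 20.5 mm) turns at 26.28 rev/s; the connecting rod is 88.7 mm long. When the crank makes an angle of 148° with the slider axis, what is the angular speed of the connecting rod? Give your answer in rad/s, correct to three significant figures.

32.6

ω = 165.1 rad/s (converted from 26.28 rev/s).
The rod makes angle φ with the slider axis where L sinφ = r sinθ; differentiating, L cosφ·φ̇ = r ω cosθ.
L cosφ = √(L² − r² sin²θ) = 0.088032 m.
|ω_rod| = r ω |cosθ| / √(L² − r² sin²θ) = 0.0205·165.1·0.84805/0.088032 = 32.609 rad/s.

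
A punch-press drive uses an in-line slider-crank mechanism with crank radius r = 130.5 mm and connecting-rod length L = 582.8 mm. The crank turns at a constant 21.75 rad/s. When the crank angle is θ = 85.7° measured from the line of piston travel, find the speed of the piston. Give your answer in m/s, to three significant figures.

2.88

ω = 21.75 rad/s
For an in-line slider-crank, x = r cosθ + √(L² − r² sin²θ), so v = −rω sinθ·[1 + r cosθ/√(L² − r² sin²θ)].
With r = 0.1305 m, L = 0.5828 m, θ = 85.7°: √(L² − r² sin²θ) = 0.56809 m.
v = −0.1305·21.75·0.99719·[1 + 0.1305·0.07498/0.56809] = -2.8791 m/s.
|v| = 2.8791 m/s.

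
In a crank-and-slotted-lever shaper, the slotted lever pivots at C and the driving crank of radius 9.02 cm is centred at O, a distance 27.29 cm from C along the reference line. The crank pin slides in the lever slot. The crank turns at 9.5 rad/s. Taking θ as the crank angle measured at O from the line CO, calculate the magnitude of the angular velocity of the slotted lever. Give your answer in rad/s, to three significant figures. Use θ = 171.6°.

4.54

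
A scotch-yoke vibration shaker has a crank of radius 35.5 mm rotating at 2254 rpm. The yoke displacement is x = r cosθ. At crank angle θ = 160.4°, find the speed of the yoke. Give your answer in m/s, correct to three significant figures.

2.81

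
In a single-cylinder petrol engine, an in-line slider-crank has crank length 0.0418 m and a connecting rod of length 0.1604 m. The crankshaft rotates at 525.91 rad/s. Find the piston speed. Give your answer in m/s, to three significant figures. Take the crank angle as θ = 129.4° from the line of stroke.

14.1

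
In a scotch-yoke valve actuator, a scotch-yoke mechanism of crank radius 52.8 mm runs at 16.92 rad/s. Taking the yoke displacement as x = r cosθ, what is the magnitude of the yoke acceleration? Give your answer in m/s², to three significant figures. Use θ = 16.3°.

ω = 16.92 rad/s
x = r cosθ ⇒ ẍ = −rω² cosθ (ω constant).
|a| = rω²|cosθ| = 0.0528·(16.92)²·|cos 16.3°| = 14.508 m/s².

14.5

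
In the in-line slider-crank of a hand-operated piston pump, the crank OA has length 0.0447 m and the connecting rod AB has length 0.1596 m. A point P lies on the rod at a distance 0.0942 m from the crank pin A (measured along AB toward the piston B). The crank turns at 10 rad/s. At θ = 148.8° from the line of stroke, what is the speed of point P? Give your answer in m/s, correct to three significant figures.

ω = 10 rad/s.  Crank-pin speed |V_A| = rω = 0.447 m/s, perpendicular to OA.
Rod angle: sinφ = −(r/L) sinθ ⇒ φ = -8.342°; ω_rod = −rω cosθ/√(L²−r²sin²θ) = +2.4213 rad/s.
V_P = V_A + ω_rod × AP, with AP = 0.0942 m along the rod.
Components: V_Px = −rω sinθ − a·ω_rod·sinφ = -0.19847 m/s;  V_Py = rω cosθ + a·ω_rod·cosφ = -0.15668 m/s.
|V_P| = √(V_Px² + V_Py²) = 0.25286 m/s.

0.253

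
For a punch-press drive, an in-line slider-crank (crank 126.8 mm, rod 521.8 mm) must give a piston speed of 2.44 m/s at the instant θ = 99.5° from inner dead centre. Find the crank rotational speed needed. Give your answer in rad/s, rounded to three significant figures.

For an in-line slider-crank, |v_piston| = rω|sinθ|·[1 + r cosθ/√(L² − r² sin²θ)].
With r = 0.1268 m, L = 0.5218 m, θ = 99.5°: the bracketed kinematic factor |dx/dθ| = 0.11989 m.
ω = v/|dx/dθ| = 2.44/0.11989 = 20.351 rad/s.

20.4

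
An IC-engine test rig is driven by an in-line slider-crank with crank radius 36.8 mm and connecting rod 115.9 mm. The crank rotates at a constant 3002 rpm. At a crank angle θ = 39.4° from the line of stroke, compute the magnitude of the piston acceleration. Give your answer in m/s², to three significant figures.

ω = 2π·3002/60 = 314.4 rad/s
x(θ) = r cosθ + √(L² − r² sin²θ); with ω constant, a = ω²·d²x/dθ².
d²x/dθ² = −r cosθ − r²(cos2θ)/√u − r⁴ sin²2θ/(4u^{3/2}),  u = L² − r² sin²θ = 0.0128872 m².
Substituting r = 0.0368 m, L = 0.1159 m, θ = 39.4°: d²x/dθ² = -0.031055 m.
a = ω²·d²x/dθ² = (314.4)²·(-0.031055) = -3069.1 m/s²;  |a| = 3069.1 m/s².

3070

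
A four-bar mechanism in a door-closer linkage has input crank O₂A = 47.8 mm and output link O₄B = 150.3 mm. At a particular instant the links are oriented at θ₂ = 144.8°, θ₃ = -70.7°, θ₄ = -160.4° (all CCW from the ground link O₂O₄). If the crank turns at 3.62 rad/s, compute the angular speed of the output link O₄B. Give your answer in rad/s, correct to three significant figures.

ω₂ = 3.62 rad/s
Differentiating the loop-closure r₂e^{iθ₂}+r₃e^{iθ₃}=r₁+r₄e^{iθ₄} gives r₂ω₂e^{iθ₂}+r₃ω₃e^{iθ₃}=r₄ω₄e^{iθ₄}.
Eliminating the other unknown: ω₄ = r₂ω₂ sin(θ₂−θ₃) / [r₄ sin(θ₄−θ₃)].
Numerator sine = -0.58070; denominator sine = -0.99999.
Result = 0.0478·3.62·(-0.58070) / (0.1503·(-0.99999)) = +0.66856 rad/s; magnitude 0.66856 rad/s.

0.669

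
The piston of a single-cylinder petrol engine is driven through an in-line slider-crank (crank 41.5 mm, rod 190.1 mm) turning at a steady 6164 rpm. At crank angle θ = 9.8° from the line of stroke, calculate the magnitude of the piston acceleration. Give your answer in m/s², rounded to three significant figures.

20600

ω = 2π·6164/60 = 645.5 rad/s
x(θ) = r cosθ + √(L² − r² sin²θ); with ω constant, a = ω²·d²x/dθ².
d²x/dθ² = −r cosθ − r²(cos2θ)/√u − r⁴ sin²2θ/(4u^{3/2}),  u = L² − r² sin²θ = 0.0360881 m².
Substituting r = 0.0415 m, L = 0.1901 m, θ = 9.8°: d²x/dθ² = -0.049447 m.
a = ω²·d²x/dθ² = (645.5)²·(-0.049447) = -20603 m/s²;  |a| = 20603 m/s².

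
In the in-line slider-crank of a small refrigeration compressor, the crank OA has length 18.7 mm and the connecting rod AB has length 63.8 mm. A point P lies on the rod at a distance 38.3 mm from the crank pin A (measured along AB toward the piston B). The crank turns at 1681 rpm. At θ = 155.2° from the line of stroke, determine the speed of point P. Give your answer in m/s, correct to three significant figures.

ω = 176 rad/s.  Crank-pin speed |V_A| = rω = 3.2918 m/s, perpendicular to OA.
Rod angle: sinφ = −(r/L) sinθ ⇒ φ = -7.062°; ω_rod = −rω cosθ/√(L²−r²sin²θ) = +47.196 rad/s.
V_P = V_A + ω_rod × AP, with AP = 0.0383 m along the rod.
Components: V_Px = −rω sinθ − a·ω_rod·sinφ = -1.1585 m/s;  V_Py = rω cosθ + a·ω_rod·cosφ = -1.1944 m/s.
|V_P| = √(V_Px² + V_Py²) = 1.6639 m/s.

1.66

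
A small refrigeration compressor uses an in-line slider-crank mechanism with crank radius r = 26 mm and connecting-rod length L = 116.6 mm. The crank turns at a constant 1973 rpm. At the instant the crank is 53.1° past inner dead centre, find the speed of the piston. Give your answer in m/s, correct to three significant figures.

ω = 2π·1973/60 = 206.6 rad/s
For an in-line slider-crank, x = r cosθ + √(L² − r² sin²θ), so v = −rω sinθ·[1 + r cosθ/√(L² − r² sin²θ)].
With r = 0.026 m, L = 0.1166 m, θ = 53.1°: √(L² − r² sin²θ) = 0.11473 m.
v = −0.026·206.6·0.79968·[1 + 0.026·0.60042/0.11473] = -4.8804 m/s.
|v| = 4.8804 m/s.

4.88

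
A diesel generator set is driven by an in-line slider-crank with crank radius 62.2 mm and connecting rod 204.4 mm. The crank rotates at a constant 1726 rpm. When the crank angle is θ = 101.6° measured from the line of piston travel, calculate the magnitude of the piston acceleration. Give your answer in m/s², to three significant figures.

1000

ω = 2π·1726/60 = 180.7 rad/s
x(θ) = r cosθ + √(L² − r² sin²θ); with ω constant, a = ω²·d²x/dθ².
d²x/dθ² = −r cosθ − r²(cos2θ)/√u − r⁴ sin²2θ/(4u^{3/2}),  u = L² − r² sin²θ = 0.0380669 m².
Substituting r = 0.0622 m, L = 0.2044 m, θ = 101.6°: d²x/dθ² = +0.030655 m.
a = ω²·d²x/dθ² = (180.7)²·(+0.030655) = +1001.5 m/s²;  |a| = 1001.5 m/s².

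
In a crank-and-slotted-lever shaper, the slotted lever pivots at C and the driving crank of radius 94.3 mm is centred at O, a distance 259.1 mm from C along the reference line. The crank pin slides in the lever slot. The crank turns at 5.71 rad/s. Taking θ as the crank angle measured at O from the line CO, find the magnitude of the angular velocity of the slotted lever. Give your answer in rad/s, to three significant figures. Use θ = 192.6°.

ω = 5.71 rad/s
Crank pin A relative to C: A = (d + r cosθ, r sinθ); lever angle φ = atan2(r sinθ, d + r cosθ).
Differentiating tanφ: φ̇ = rω(d cosθ + r)/(d² + r² + 2dr cosθ).
d² + r² + 2dr cosθ = |CA|² = 0.0283359 m²;  d cosθ + r = -0.15856 m.
|ω_lever| = |0.0943·5.71·-0.15856| / 0.0283359 = 3.013 rad/s.

3.01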